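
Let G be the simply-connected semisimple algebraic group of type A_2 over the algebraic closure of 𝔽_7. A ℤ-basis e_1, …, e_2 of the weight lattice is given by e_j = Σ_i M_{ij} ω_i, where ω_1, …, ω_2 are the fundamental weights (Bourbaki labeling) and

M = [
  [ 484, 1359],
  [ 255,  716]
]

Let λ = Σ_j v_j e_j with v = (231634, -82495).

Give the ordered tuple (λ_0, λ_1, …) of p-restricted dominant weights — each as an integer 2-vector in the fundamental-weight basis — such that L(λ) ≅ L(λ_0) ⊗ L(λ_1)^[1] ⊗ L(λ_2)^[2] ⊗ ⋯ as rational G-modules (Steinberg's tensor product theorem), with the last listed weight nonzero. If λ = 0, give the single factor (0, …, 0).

Change of basis e → ω: c = M·v where v = (231634, -82495):
  c_1 = 484*231634 + 1359*-82495 = 151
  c_2 = 255*231634 + 716*-82495 = 250
Writing each c_i in base p = 7:
  c_1 = 151 = 4·7^0 + 0·7^1 + 3·7^2
  c_2 = 250 = 5·7^0 + 0·7^1 + 5·7^2
p-restricted factor λ_0 = (4, 5)
p-restricted factor λ_1 = (0, 0)
p-restricted factor λ_2 = (3, 5)

((4, 5), (0, 0), (3, 5))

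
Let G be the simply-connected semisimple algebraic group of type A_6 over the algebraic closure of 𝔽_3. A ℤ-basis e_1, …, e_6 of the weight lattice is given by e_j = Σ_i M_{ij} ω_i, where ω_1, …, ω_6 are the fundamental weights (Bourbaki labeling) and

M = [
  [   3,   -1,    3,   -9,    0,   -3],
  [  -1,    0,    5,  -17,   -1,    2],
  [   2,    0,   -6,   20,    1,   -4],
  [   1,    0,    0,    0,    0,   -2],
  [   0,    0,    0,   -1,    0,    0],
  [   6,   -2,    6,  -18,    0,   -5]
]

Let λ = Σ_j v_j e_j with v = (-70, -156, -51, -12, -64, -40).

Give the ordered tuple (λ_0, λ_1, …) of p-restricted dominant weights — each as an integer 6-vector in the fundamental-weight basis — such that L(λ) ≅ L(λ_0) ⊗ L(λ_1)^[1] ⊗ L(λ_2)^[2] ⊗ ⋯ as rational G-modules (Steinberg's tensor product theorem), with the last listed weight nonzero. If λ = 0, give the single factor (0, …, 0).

((0, 0, 1, 1, 0, 2), (1, 1, 1, 0, 1, 0), (2, 0, 2, 1, 1, 0))

Change of basis e → ω: c = M·v where v = (-70, -156, -51, -12, -64, -40):
  c_1 = 3*-70 + -1*-156 + 3*-51 + -9*-12 + 0*-64 + -3*-40 = 21
  c_2 = -1*-70 + 0*-156 + 5*-51 + -17*-12 + -1*-64 + 2*-40 = 3
  c_3 = 2*-70 + 0*-156 + -6*-51 + 20*-12 + 1*-64 + -4*-40 = 22
  c_4 = 1*-70 + 0*-156 + 0*-51 + 0*-12 + 0*-64 + -2*-40 = 10
  c_5 = 0*-70 + 0*-156 + 0*-51 + -1*-12 + 0*-64 + 0*-40 = 12
  c_6 = 6*-70 + -2*-156 + 6*-51 + -18*-12 + 0*-64 + -5*-40 = 2
p = 3; digits c_i = Σ_j d_{ij}·3^j, 0 ≤ d_{ij} < 3:
  c_1 = 21 = 0·3^0 + 1·3^1 + 2·3^2
  c_2 = 3 = 0·3^0 + 1·3^1
  c_3 = 22 = 1·3^0 + 1·3^1 + 2·3^2
  c_4 = 10 = 1·3^0 + 0·3^1 + 1·3^2
  c_5 = 12 = 0·3^0 + 1·3^1 + 1·3^2
  c_6 = 2 = 2·3^0
p-restricted factor λ_0 = (0, 0, 1, 1, 0, 2)
p-restricted factor λ_1 = (1, 1, 1, 0, 1, 0)
p-restricted factor λ_2 = (2, 0, 2, 1, 1, 0)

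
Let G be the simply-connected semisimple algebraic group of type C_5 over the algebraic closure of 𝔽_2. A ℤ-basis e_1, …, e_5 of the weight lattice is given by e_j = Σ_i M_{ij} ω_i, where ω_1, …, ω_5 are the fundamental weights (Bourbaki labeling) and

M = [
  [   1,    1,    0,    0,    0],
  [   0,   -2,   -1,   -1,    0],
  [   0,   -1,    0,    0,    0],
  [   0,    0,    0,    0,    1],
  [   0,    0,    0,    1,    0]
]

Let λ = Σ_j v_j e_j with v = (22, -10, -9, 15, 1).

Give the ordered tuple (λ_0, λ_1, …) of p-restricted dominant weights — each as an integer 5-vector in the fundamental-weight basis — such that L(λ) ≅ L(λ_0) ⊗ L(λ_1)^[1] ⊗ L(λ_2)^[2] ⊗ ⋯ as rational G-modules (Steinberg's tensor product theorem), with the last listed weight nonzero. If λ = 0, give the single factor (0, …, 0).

Compute c_i = Σ_j M_{ij} v_j with v = (22, -10, -9, 15, 1):
  c_1 = 1·22 + (1)·(-10) + (0)·(-9) + 0·15 + 0·1 = 12
  c_2 = 0·22 + (-2)·(-10) + (-1)·(-9) + (-1)·(15) + 0·1 = 14
  c_3 = 0·22 + (-1)·(-10) + (0)·(-9) + 0·15 + 0·1 = 10
  c_4 = 0·22 + (0)·(-10) + (0)·(-9) + 0·15 + 1·1 = 1
  c_5 = 0·22 + (0)·(-10) + (0)·(-9) + 1·15 + 0·1 = 15
Writing each c_i in base p = 2:
  c_1 = 12 = 0·2^0 + 0·2^1 + 1·2^2 + 1·2^3
  c_2 = 14 = 0·2^0 + 1·2^1 + 1·2^2 + 1·2^3
  c_3 = 10 = 0·2^0 + 1·2^1 + 0·2^2 + 1·2^3
  c_4 = 1 = 1·2^0
  c_5 = 15 = 1·2^0 + 1·2^1 + 1·2^2 + 1·2^3
p-restricted factor λ_0 = (0, 0, 0, 1, 1)
p-restricted factor λ_1 = (0, 1, 1, 0, 1)
p-restricted factor λ_2 = (1, 1, 0, 0, 1)
p-restricted factor λ_3 = (1, 1, 1, 0, 1)

((0, 0, 0, 1, 1), (0, 1, 1, 0, 1), (1, 1, 0, 0, 1), (1, 1, 1, 0, 1))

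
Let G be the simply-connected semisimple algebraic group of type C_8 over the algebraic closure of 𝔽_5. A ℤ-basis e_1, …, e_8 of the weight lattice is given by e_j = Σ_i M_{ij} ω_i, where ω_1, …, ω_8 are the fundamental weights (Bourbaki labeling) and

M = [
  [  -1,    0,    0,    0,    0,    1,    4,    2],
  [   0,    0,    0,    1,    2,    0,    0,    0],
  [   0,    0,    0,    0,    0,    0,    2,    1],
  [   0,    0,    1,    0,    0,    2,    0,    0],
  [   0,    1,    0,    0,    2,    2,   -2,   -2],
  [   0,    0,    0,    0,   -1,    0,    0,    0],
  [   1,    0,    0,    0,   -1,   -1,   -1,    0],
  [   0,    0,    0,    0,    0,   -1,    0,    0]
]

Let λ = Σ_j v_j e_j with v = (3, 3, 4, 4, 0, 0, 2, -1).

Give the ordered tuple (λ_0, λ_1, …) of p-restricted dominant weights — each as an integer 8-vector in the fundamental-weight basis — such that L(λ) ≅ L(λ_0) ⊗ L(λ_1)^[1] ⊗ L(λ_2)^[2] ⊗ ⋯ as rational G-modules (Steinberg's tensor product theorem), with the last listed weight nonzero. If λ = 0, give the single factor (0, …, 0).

((3, 4, 3, 4, 1, 0, 1, 0),)

Compute c_i = Σ_j M_{ij} v_j with v = (3, 3, 4, 4, 0, 0, 2, -1):
  c_1 = -1*3 + 0*3 + 0*4 + 0*4 + 0*0 + 1*0 + 4*2 + 2*-1 = 3
  c_2 = 0*3 + 0*3 + 0*4 + 1*4 + 2*0 + 0*0 + 0*2 + 0*-1 = 4
  c_3 = 0*3 + 0*3 + 0*4 + 0*4 + 0*0 + 0*0 + 2*2 + 1*-1 = 3
  c_4 = 0*3 + 0*3 + 1*4 + 0*4 + 0*0 + 2*0 + 0*2 + 0*-1 = 4
  c_5 = 0*3 + 1*3 + 0*4 + 0*4 + 2*0 + 2*0 + -2*2 + -2*-1 = 1
  c_6 = 0*3 + 0*3 + 0*4 + 0*4 + -1*0 + 0*0 + 0*2 + 0*-1 = 0
  c_7 = 1*3 + 0*3 + 0*4 + 0*4 + -1*0 + -1*0 + -1*2 + 0*-1 = 1
  c_8 = 0*3 + 0*3 + 0*4 + 0*4 + 0*0 + -1*0 + 0*2 + 0*-1 = 0
Base-5 expansion of each c_i:
  c_1 = 3 = 3·5^0
  c_2 = 4 = 4·5^0
  c_3 = 3 = 3·5^0
  c_4 = 4 = 4·5^0
  c_5 = 1 = 1·5^0
  c_6 = 0
  c_7 = 1 = 1·5^0
  c_8 = 0
λ_0 = (3, 4, 3, 4, 1, 0, 1, 0)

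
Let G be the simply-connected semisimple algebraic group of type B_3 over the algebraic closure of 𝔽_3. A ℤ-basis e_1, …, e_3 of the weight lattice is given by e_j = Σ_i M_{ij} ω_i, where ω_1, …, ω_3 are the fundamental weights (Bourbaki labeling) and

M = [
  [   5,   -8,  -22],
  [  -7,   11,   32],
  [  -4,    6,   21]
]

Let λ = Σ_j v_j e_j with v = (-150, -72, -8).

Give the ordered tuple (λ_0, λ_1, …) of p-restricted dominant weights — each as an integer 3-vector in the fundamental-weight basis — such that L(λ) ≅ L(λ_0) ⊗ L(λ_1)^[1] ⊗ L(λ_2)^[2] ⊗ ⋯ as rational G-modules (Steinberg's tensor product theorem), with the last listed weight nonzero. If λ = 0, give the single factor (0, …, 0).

ω-coordinates c = M·v, v = (-150, -72, -8):
  c_1 = (5)·(-150) + (-8)·(-72) + (-22)·(-8) = 2
  c_2 = (-7)·(-150) + (11)·(-72) + (32)·(-8) = 2
  c_3 = (-4)·(-150) + (6)·(-72) + (21)·(-8) = 0
p = 3; digits c_i = Σ_j d_{ij}·3^j, 0 ≤ d_{ij} < 3:
  c_1 = 2 = 2·3^0
  c_2 = 2 = 2·3^0
  c_3 = 0
λ_0 = (2, 2, 0)

((2, 2, 0),)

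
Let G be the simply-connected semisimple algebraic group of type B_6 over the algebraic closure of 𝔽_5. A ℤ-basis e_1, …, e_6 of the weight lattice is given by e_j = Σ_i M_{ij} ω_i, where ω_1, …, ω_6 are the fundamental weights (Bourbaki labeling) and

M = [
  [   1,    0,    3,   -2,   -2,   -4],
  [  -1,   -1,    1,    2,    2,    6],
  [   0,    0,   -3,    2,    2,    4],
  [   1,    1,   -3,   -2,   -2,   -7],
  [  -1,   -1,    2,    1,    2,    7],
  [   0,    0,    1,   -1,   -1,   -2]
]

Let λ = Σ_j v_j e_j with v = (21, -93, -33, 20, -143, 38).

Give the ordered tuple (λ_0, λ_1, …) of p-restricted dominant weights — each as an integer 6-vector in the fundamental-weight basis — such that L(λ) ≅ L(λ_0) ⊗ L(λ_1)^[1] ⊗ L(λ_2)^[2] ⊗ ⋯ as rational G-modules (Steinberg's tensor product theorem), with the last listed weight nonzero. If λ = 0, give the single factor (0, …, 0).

((1, 1, 0, 2, 1, 4), (3, 4, 1, 1, 1, 2))

Converting to the ω-basis (c_i = row i of M dotted with v = (21, -93, -33, 20, -143, 38)):
  c_1 = 1·21 + (0)·(-93) + (3)·(-33) + (-2)·(20) + (-2)·(-143) + (-4)·(38) = 16
  c_2 = (-1)·(21) + (-1)·(-93) + (1)·(-33) + 2·20 + (2)·(-143) + 6·38 = 21
  c_3 = 0·21 + (0)·(-93) + (-3)·(-33) + 2·20 + (2)·(-143) + 4·38 = 5
  c_4 = 1·21 + (1)·(-93) + (-3)·(-33) + (-2)·(20) + (-2)·(-143) + (-7)·(38) = 7
  c_5 = (-1)·(21) + (-1)·(-93) + (2)·(-33) + 1·20 + (2)·(-143) + 7·38 = 6
  c_6 = 0·21 + (0)·(-93) + (1)·(-33) + (-1)·(20) + (-1)·(-143) + (-2)·(38) = 14
Writing each c_i in base p = 5:
  c_1 = 16 = 1·5^0 + 3·5^1
  c_2 = 21 = 1·5^0 + 4·5^1
  c_3 = 5 = 0·5^0 + 1·5^1
  c_4 = 7 = 2·5^0 + 1·5^1
  c_5 = 6 = 1·5^0 + 1·5^1
  c_6 = 14 = 4·5^0 + 2·5^1
λ_0 = (1, 1, 0, 2, 1, 4)
λ_1 = (3, 4, 1, 1, 1, 2)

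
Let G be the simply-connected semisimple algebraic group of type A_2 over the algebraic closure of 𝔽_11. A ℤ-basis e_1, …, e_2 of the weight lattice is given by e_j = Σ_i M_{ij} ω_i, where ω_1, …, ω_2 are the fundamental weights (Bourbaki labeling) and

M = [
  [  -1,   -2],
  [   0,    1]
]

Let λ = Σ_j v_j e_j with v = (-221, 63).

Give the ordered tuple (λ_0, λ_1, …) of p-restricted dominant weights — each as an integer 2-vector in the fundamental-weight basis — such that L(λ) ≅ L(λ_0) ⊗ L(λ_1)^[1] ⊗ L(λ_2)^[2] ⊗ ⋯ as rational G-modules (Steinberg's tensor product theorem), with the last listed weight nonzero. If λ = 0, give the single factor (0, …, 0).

((7, 8), (8, 5))

In the fundamental-weight basis, λ has coordinates c = M·v (v = (-221, 63)):
  c_1 = -1*-221 + -2*63 = 95
  c_2 = 0*-221 + 1*63 = 63
p = 11; digits c_i = Σ_j d_{ij}·11^j, 0 ≤ d_{ij} < 11:
  c_1 = 95 = 7·11^0 + 8·11^1
  c_2 = 63 = 8·11^0 + 5·11^1
λ_0 = (7, 8)
λ_1 = (8, 5)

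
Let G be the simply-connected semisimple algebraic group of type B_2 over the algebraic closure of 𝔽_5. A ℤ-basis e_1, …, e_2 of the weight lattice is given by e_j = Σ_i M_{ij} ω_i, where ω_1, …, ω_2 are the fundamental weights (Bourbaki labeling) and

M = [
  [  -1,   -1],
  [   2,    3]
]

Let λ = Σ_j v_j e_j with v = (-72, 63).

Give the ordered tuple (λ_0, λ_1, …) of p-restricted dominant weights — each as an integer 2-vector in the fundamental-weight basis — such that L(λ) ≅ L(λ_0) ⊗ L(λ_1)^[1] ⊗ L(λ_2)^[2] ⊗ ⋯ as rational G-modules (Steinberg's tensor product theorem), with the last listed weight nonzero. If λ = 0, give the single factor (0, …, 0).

ω-coordinates c = M·v, v = (-72, 63):
  c_1 = -1*-72 + -1*63 = 9
  c_2 = 2*-72 + 3*63 = 45
Expand coordinatewise in base 5:
  c_1 = 9 = 4·5^0 + 1·5^1
  c_2 = 45 = 0·5^0 + 4·5^1 + 1·5^2
Factor λ_0 = (4, 0)
Factor λ_1 = (1, 4)
Factor λ_2 = (0, 1)

((4, 0), (1, 4), (0, 1))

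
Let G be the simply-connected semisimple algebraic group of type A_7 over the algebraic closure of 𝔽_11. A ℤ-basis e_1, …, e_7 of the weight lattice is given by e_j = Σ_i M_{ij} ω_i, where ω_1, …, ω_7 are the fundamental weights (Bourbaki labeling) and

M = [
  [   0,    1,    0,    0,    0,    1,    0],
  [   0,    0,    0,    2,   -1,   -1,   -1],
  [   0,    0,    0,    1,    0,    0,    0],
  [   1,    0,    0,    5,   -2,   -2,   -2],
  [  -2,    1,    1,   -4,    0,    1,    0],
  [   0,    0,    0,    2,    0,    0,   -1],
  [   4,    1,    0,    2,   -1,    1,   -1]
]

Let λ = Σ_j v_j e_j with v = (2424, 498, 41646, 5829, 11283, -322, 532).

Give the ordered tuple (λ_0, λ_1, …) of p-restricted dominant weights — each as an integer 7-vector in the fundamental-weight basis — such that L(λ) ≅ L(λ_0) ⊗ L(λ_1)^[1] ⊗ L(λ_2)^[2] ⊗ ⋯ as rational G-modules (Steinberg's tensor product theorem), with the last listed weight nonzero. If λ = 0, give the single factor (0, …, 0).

((0, 0, 10, 3, 7, 5, 2), (5, 4, 1, 10, 9, 10, 3), (1, 1, 4, 4, 2, 3, 3), (0, 0, 4, 6, 10, 8, 7))

Compute c_i = Σ_j M_{ij} v_j with v = (2424, 498, 41646, 5829, 11283, -322, 532):
  c_1 = (0)·(2424) + (1)·(498) + (0)·(41646) + (0)·(5829) + (0)·(11283) + (1)·(-322) + (0)·(532) = 176
  c_2 = (0)·(2424) + (0)·(498) + (0)·(41646) + (2)·(5829) + (-1)·(11283) + (-1)·(-322) + (-1)·(532) = 165
  c_3 = (0)·(2424) + (0)·(498) + (0)·(41646) + (1)·(5829) + (0)·(11283) + (0)·(-322) + (0)·(532) = 5829
  c_4 = (1)·(2424) + (0)·(498) + (0)·(41646) + (5)·(5829) + (-2)·(11283) + (-2)·(-322) + (-2)·(532) = 8583
  c_5 = (-2)·(2424) + (1)·(498) + (1)·(41646) + (-4)·(5829) + (0)·(11283) + (1)·(-322) + (0)·(532) = 13658
  c_6 = (0)·(2424) + (0)·(498) + (0)·(41646) + (2)·(5829) + (0)·(11283) + (0)·(-322) + (-1)·(532) = 11126
  c_7 = (4)·(2424) + (1)·(498) + (0)·(41646) + (2)·(5829) + (-1)·(11283) + (1)·(-322) + (-1)·(532) = 9715
Expand coordinatewise in base 11:
  c_1 = 176 = 0·11^0 + 5·11^1 + 1·11^2
  c_2 = 165 = 0·11^0 + 4·11^1 + 1·11^2
  c_3 = 5829 = 10·11^0 + 1·11^1 + 4·11^2 + 4·11^3
  c_4 = 8583 = 3·11^0 + 10·11^1 + 4·11^2 + 6·11^3
  c_5 = 13658 = 7·11^0 + 9·11^1 + 2·11^2 + 10·11^3
  c_6 = 11126 = 5·11^0 + 10·11^1 + 3·11^2 + 8·11^3
  c_7 = 9715 = 2·11^0 + 3·11^1 + 3·11^2 + 7·11^3
p-restricted factor λ_0 = (0, 0, 10, 3, 7, 5, 2)
p-restricted factor λ_1 = (5, 4, 1, 10, 9, 10, 3)
p-restricted factor λ_2 = (1, 1, 4, 4, 2, 3, 3)
p-restricted factor λ_3 = (0, 0, 4, 6, 10, 8, 7)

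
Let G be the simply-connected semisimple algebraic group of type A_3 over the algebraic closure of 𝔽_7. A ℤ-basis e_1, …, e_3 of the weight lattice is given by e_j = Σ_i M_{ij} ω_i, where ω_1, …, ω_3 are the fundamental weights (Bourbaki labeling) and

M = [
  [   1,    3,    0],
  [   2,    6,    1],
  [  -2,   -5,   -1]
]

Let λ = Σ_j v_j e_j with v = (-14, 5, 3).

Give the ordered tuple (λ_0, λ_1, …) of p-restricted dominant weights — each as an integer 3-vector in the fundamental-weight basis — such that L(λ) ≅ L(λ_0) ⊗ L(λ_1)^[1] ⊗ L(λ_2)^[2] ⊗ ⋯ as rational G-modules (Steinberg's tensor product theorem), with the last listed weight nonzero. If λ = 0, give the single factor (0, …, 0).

((1, 5, 0),)

Compute c_i = Σ_j M_{ij} v_j with v = (-14, 5, 3):
  c_1 = (1)·(-14) + (3)·(5) + (0)·(3) = 1
  c_2 = (2)·(-14) + (6)·(5) + (1)·(3) = 5
  c_3 = (-2)·(-14) + (-5)·(5) + (-1)·(3) = 0
Expand coordinatewise in base 7:
  c_1 = 1 = 1·7^0
  c_2 = 5 = 5·7^0
  c_3 = 0
p-restricted factor λ_0 = (1, 5, 0)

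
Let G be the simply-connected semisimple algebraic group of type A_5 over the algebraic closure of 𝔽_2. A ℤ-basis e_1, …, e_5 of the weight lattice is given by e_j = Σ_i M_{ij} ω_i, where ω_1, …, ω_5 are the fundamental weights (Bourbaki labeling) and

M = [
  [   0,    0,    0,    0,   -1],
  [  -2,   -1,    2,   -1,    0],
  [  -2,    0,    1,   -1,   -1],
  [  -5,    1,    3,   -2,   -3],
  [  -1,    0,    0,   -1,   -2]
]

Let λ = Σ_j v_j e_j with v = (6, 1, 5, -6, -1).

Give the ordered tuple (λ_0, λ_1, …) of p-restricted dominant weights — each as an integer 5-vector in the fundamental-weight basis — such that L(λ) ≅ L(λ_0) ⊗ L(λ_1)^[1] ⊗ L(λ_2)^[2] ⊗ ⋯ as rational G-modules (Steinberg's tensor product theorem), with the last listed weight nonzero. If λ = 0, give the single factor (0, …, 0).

ω-coordinates c = M·v, v = (6, 1, 5, -6, -1):
  c_1 = 0·6 + 0·1 + 0·5 + (0)·(-6) + (-1)·(-1) = 1
  c_2 = (-2)·(6) + (-1)·(1) + 2·5 + (-1)·(-6) + (0)·(-1) = 3
  c_3 = (-2)·(6) + 0·1 + 1·5 + (-1)·(-6) + (-1)·(-1) = 0
  c_4 = (-5)·(6) + 1·1 + 3·5 + (-2)·(-6) + (-3)·(-1) = 1
  c_5 = (-1)·(6) + 0·1 + 0·5 + (-1)·(-6) + (-2)·(-1) = 2
p = 2; digits c_i = Σ_j d_{ij}·2^j, 0 ≤ d_{ij} < 2:
  c_1 = 1 = 1·2^0
  c_2 = 3 = 1·2^0 + 1·2^1
  c_3 = 0
  c_4 = 1 = 1·2^0
  c_5 = 2 = 0·2^0 + 1·2^1
p-restricted factor λ_0 = (1, 1, 0, 1, 0)
p-restricted factor λ_1 = (0, 1, 0, 0, 1)

((1, 1, 0, 1, 0), (0, 1, 0, 0, 1))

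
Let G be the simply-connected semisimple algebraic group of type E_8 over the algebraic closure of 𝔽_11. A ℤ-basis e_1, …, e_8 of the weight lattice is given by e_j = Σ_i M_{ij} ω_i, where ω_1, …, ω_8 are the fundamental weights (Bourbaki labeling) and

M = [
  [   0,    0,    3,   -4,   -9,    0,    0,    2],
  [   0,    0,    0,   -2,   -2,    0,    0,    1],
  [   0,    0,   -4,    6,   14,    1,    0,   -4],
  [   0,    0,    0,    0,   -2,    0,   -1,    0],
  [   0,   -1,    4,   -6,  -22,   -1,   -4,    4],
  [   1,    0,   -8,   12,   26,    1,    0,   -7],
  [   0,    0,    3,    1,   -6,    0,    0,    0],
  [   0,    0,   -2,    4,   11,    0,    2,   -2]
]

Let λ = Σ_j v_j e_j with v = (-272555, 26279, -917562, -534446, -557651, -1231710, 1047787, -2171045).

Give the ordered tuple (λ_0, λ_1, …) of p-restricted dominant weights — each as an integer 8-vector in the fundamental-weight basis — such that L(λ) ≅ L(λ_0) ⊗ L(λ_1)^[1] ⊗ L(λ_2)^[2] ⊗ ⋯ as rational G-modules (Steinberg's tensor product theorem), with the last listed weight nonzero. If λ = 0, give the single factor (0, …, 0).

ω-coordinates c = M·v, v = (-272555, 26279, -917562, -534446, -557651, -1231710, 1047787, -2171045):
  c_1 = 0*-272555 + 0*26279 + 3*-917562 + -4*-534446 + -9*-557651 + 0*-1231710 + 0*1047787 + 2*-2171045 = 61867
  c_2 = 0*-272555 + 0*26279 + 0*-917562 + -2*-534446 + -2*-557651 + 0*-1231710 + 0*1047787 + 1*-2171045 = 13149
  c_3 = 0*-272555 + 0*26279 + -4*-917562 + 6*-534446 + 14*-557651 + 1*-1231710 + 0*1047787 + -4*-2171045 = 108928
  c_4 = 0*-272555 + 0*26279 + 0*-917562 + 0*-534446 + -2*-557651 + 0*-1231710 + -1*1047787 + 0*-2171045 = 67515
  c_5 = 0*-272555 + -1*26279 + 4*-917562 + -6*-534446 + -22*-557651 + -1*-1231710 + -4*1047787 + 4*-2171045 = 134853
  c_6 = 1*-272555 + 0*26279 + -8*-917562 + 12*-534446 + 26*-557651 + 1*-1231710 + 0*1047787 + -7*-2171045 = 121268
  c_7 = 0*-272555 + 0*26279 + 3*-917562 + 1*-534446 + -6*-557651 + 0*-1231710 + 0*1047787 + 0*-2171045 = 58774
  c_8 = 0*-272555 + 0*26279 + -2*-917562 + 4*-534446 + 11*-557651 + 0*-1231710 + 2*1047787 + -2*-2171045 = 843
Writing each c_i in base p = 11:
  c_1 = 61867 = 3·11^0 + 3·11^1 + 5·11^2 + 2·11^3 + 4·11^4
  c_2 = 13149 = 4·11^0 + 7·11^1 + 9·11^2 + 9·11^3
  c_3 = 108928 = 6·11^0 + 2·11^1 + 9·11^2 + 4·11^3 + 7·11^4
  c_4 = 67515 = 8·11^0 + 10·11^1 + 7·11^2 + 6·11^3 + 4·11^4
  c_5 = 134853 = 4·11^0 + 5·11^1 + 3·11^2 + 2·11^3 + 9·11^4
  c_6 = 121268 = 4·11^0 + 2·11^1 + 1·11^2 + 3·11^3 + 8·11^4
  c_7 = 58774 = 1·11^0 + 8·11^1 + 1·11^2 + 0·11^3 + 4·11^4
  c_8 = 843 = 7·11^0 + 10·11^1 + 6·11^2
λ_0 = (3, 4, 6, 8, 4, 4, 1, 7)
λ_1 = (3, 7, 2, 10, 5, 2, 8, 10)
λ_2 = (5, 9, 9, 7, 3, 1, 1, 6)
λ_3 = (2, 9, 4, 6, 2, 3, 0, 0)
λ_4 = (4, 0, 7, 4, 9, 8, 4, 0)

((3, 4, 6, 8, 4, 4, 1, 7), (3, 7, 2, 10, 5, 2, 8, 10), (5, 9, 9, 7, 3, 1, 1, 6), (2, 9, 4, 6, 2, 3, 0, 0), (4, 0, 7, 4, 9, 8, 4, 0))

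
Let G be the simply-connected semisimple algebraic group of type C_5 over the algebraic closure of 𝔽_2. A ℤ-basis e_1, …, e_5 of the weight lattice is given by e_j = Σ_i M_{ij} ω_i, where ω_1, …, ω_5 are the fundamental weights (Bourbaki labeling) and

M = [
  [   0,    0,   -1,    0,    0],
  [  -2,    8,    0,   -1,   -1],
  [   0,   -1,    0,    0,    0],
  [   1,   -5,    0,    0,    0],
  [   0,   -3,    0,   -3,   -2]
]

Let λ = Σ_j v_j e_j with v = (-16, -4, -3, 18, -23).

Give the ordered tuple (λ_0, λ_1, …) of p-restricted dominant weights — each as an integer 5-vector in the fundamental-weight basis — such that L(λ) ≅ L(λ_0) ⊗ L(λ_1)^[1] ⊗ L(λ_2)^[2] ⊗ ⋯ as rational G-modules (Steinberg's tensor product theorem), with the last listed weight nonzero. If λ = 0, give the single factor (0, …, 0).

((1, 1, 0, 0, 0), (1, 0, 0, 0, 0), (0, 1, 1, 1, 1))

Converting to the ω-basis (c_i = row i of M dotted with v = (-16, -4, -3, 18, -23)):
  c_1 = (0)·(-16) + (0)·(-4) + (-1)·(-3) + (0)·(18) + (0)·(-23) = 3
  c_2 = (-2)·(-16) + (8)·(-4) + (0)·(-3) + (-1)·(18) + (-1)·(-23) = 5
  c_3 = (0)·(-16) + (-1)·(-4) + (0)·(-3) + (0)·(18) + (0)·(-23) = 4
  c_4 = (1)·(-16) + (-5)·(-4) + (0)·(-3) + (0)·(18) + (0)·(-23) = 4
  c_5 = (0)·(-16) + (-3)·(-4) + (0)·(-3) + (-3)·(18) + (-2)·(-23) = 4
Expand coordinatewise in base 2:
  c_1 = 3 = 1·2^0 + 1·2^1
  c_2 = 5 = 1·2^0 + 0·2^1 + 1·2^2
  c_3 = 4 = 0·2^0 + 0·2^1 + 1·2^2
  c_4 = 4 = 0·2^0 + 0·2^1 + 1·2^2
  c_5 = 4 = 0·2^0 + 0·2^1 + 1·2^2
p-restricted factor λ_0 = (1, 1, 0, 0, 0)
p-restricted factor λ_1 = (1, 0, 0, 0, 0)
p-restricted factor λ_2 = (0, 1, 1, 1, 1)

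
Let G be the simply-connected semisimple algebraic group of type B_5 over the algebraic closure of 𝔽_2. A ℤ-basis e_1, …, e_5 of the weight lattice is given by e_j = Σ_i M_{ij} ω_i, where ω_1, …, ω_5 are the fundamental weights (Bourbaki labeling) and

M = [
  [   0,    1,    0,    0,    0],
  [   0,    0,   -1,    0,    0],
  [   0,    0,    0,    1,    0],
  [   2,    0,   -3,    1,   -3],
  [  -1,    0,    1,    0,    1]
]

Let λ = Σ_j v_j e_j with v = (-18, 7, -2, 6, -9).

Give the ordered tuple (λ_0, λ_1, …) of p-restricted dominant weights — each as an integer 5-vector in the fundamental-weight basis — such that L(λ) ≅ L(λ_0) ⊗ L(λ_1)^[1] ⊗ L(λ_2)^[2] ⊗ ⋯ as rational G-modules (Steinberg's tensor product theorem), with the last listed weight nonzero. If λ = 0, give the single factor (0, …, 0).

((1, 0, 0, 1, 1), (1, 1, 1, 1, 1), (1, 0, 1, 0, 1))

Converting to the ω-basis (c_i = row i of M dotted with v = (-18, 7, -2, 6, -9)):
  c_1 = (0)·(-18) + 1·7 + (0)·(-2) + 0·6 + (0)·(-9) = 7
  c_2 = (0)·(-18) + 0·7 + (-1)·(-2) + 0·6 + (0)·(-9) = 2
  c_3 = (0)·(-18) + 0·7 + (0)·(-2) + 1·6 + (0)·(-9) = 6
  c_4 = (2)·(-18) + 0·7 + (-3)·(-2) + 1·6 + (-3)·(-9) = 3
  c_5 = (-1)·(-18) + 0·7 + (1)·(-2) + 0·6 + (1)·(-9) = 7
Expand coordinatewise in base 2:
  c_1 = 7 = 1·2^0 + 1·2^1 + 1·2^2
  c_2 = 2 = 0·2^0 + 1·2^1
  c_3 = 6 = 0·2^0 + 1·2^1 + 1·2^2
  c_4 = 3 = 1·2^0 + 1·2^1
  c_5 = 7 = 1·2^0 + 1·2^1 + 1·2^2
Factor λ_0 = (1, 0, 0, 1, 1)
Factor λ_1 = (1, 1, 1, 1, 1)
Factor λ_2 = (1, 0, 1, 0, 1)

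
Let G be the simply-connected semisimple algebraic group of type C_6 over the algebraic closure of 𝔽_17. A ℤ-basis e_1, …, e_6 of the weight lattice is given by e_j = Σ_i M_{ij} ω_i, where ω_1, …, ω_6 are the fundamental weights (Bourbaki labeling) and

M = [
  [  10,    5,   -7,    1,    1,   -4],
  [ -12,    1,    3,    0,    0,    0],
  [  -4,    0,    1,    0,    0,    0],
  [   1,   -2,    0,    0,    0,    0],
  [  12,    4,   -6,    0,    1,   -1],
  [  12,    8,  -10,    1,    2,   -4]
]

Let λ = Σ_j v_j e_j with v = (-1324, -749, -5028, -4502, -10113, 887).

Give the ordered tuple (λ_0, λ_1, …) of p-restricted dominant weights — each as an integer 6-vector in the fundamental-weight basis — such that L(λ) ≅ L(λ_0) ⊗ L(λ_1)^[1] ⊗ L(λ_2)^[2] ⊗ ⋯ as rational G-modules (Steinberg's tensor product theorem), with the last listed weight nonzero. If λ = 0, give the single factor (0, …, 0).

Compute c_i = Σ_j M_{ij} v_j with v = (-1324, -749, -5028, -4502, -10113, 887):
  c_1 = (10)·(-1324) + (5)·(-749) + (-7)·(-5028) + (1)·(-4502) + (1)·(-10113) + (-4)·(887) = 48
  c_2 = (-12)·(-1324) + (1)·(-749) + (3)·(-5028) + (0)·(-4502) + (0)·(-10113) + 0·887 = 55
  c_3 = (-4)·(-1324) + (0)·(-749) + (1)·(-5028) + (0)·(-4502) + (0)·(-10113) + 0·887 = 268
  c_4 = (1)·(-1324) + (-2)·(-749) + (0)·(-5028) + (0)·(-4502) + (0)·(-10113) + 0·887 = 174
  c_5 = (12)·(-1324) + (4)·(-749) + (-6)·(-5028) + (0)·(-4502) + (1)·(-10113) + (-1)·(887) = 284
  c_6 = (12)·(-1324) + (8)·(-749) + (-10)·(-5028) + (1)·(-4502) + (2)·(-10113) + (-4)·(887) = 124
p = 17; digits c_i = Σ_j d_{ij}·17^j, 0 ≤ d_{ij} < 17:
  c_1 = 48 = 14·17^0 + 2·17^1
  c_2 = 55 = 4·17^0 + 3·17^1
  c_3 = 268 = 13·17^0 + 15·17^1
  c_4 = 174 = 4·17^0 + 10·17^1
  c_5 = 284 = 12·17^0 + 16·17^1
  c_6 = 124 = 5·17^0 + 7·17^1
p-restricted factor λ_0 = (14, 4, 13, 4, 12, 5)
p-restricted factor λ_1 = (2, 3, 15, 10, 16, 7)

((14, 4, 13, 4, 12, 5), (2, 3, 15, 10, 16, 7))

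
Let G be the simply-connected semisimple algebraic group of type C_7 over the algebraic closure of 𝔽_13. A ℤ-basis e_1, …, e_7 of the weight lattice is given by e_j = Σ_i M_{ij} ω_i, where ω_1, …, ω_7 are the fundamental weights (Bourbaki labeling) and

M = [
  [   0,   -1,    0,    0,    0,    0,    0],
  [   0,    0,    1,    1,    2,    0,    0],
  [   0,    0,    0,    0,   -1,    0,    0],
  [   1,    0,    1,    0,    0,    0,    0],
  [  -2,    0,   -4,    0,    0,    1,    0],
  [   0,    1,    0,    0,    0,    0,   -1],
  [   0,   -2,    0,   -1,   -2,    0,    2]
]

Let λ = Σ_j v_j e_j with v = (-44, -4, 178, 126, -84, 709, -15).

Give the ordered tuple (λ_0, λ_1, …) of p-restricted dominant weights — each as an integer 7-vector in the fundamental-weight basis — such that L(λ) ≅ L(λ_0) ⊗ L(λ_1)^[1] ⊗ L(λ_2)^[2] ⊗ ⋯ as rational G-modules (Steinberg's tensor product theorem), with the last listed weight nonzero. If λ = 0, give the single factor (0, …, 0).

Converting to the ω-basis (c_i = row i of M dotted with v = (-44, -4, 178, 126, -84, 709, -15)):
  c_1 = (0)·(-44) + (-1)·(-4) + (0)·(178) + (0)·(126) + (0)·(-84) + (0)·(709) + (0)·(-15) = 4
  c_2 = (0)·(-44) + (0)·(-4) + (1)·(178) + (1)·(126) + (2)·(-84) + (0)·(709) + (0)·(-15) = 136
  c_3 = (0)·(-44) + (0)·(-4) + (0)·(178) + (0)·(126) + (-1)·(-84) + (0)·(709) + (0)·(-15) = 84
  c_4 = (1)·(-44) + (0)·(-4) + (1)·(178) + (0)·(126) + (0)·(-84) + (0)·(709) + (0)·(-15) = 134
  c_5 = (-2)·(-44) + (0)·(-4) + (-4)·(178) + (0)·(126) + (0)·(-84) + (1)·(709) + (0)·(-15) = 85
  c_6 = (0)·(-44) + (1)·(-4) + (0)·(178) + (0)·(126) + (0)·(-84) + (0)·(709) + (-1)·(-15) = 11
  c_7 = (0)·(-44) + (-2)·(-4) + (0)·(178) + (-1)·(126) + (-2)·(-84) + (0)·(709) + (2)·(-15) = 20
Writing each c_i in base p = 13:
  c_1 = 4 = 4·13^0
  c_2 = 136 = 6·13^0 + 10·13^1
  c_3 = 84 = 6·13^0 + 6·13^1
  c_4 = 134 = 4·13^0 + 10·13^1
  c_5 = 85 = 7·13^0 + 6·13^1
  c_6 = 11 = 11·13^0
  c_7 = 20 = 7·13^0 + 1·13^1
λ_0 = (4, 6, 6, 4, 7, 11, 7)
λ_1 = (0, 10, 6, 10, 6, 0, 1)

((4, 6, 6, 4, 7, 11, 7), (0, 10, 6, 10, 6, 0, 1))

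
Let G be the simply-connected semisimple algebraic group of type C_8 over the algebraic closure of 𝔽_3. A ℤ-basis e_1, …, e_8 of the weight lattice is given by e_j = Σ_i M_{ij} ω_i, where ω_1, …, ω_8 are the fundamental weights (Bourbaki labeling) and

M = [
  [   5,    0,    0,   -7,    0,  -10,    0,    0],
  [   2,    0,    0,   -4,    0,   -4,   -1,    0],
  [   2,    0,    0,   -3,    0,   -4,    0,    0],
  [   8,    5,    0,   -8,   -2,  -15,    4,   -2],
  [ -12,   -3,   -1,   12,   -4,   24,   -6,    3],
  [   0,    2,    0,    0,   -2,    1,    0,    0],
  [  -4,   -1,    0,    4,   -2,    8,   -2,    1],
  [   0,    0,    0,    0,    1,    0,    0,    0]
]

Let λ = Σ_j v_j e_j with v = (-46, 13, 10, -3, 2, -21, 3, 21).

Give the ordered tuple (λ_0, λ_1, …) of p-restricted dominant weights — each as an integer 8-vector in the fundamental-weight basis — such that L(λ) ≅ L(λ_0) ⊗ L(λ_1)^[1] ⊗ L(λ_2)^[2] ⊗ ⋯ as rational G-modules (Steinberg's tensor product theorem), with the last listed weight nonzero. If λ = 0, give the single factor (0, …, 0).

Compute c_i = Σ_j M_{ij} v_j with v = (-46, 13, 10, -3, 2, -21, 3, 21):
  c_1 = 5*-46 + 0*13 + 0*10 + -7*-3 + 0*2 + -10*-21 + 0*3 + 0*21 = 1
  c_2 = 2*-46 + 0*13 + 0*10 + -4*-3 + 0*2 + -4*-21 + -1*3 + 0*21 = 1
  c_3 = 2*-46 + 0*13 + 0*10 + -3*-3 + 0*2 + -4*-21 + 0*3 + 0*21 = 1
  c_4 = 8*-46 + 5*13 + 0*10 + -8*-3 + -2*2 + -15*-21 + 4*3 + -2*21 = 2
  c_5 = -12*-46 + -3*13 + -1*10 + 12*-3 + -4*2 + 24*-21 + -6*3 + 3*21 = 0
  c_6 = 0*-46 + 2*13 + 0*10 + 0*-3 + -2*2 + 1*-21 + 0*3 + 0*21 = 1
  c_7 = -4*-46 + -1*13 + 0*10 + 4*-3 + -2*2 + 8*-21 + -2*3 + 1*21 = 2
  c_8 = 0*-46 + 0*13 + 0*10 + 0*-3 + 1*2 + 0*-21 + 0*3 + 0*21 = 2
Writing each c_i in base p = 3:
  c_1 = 1 = 1·3^0
  c_2 = 1 = 1·3^0
  c_3 = 1 = 1·3^0
  c_4 = 2 = 2·3^0
  c_5 = 0
  c_6 = 1 = 1·3^0
  c_7 = 2 = 2·3^0
  c_8 = 2 = 2·3^0
p-restricted factor λ_0 = (1, 1, 1, 2, 0, 1, 2, 2)

((1, 1, 1, 2, 0, 1, 2, 2),)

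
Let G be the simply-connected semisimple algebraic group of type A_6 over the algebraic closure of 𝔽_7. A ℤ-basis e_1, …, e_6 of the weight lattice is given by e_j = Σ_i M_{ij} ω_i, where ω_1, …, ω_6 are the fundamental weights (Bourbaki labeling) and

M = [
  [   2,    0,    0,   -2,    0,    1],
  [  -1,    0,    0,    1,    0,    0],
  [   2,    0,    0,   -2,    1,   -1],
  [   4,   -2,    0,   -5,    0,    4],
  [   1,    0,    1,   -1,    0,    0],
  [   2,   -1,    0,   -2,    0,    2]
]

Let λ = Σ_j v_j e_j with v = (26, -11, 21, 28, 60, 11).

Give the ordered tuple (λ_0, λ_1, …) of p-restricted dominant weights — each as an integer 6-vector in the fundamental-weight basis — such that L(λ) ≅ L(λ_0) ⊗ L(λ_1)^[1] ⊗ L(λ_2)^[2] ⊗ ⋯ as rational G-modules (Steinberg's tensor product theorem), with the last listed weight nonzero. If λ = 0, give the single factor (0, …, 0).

((0, 2, 3, 2, 5, 1), (1, 0, 6, 4, 2, 4))

Converting to the ω-basis (c_i = row i of M dotted with v = (26, -11, 21, 28, 60, 11)):
  c_1 = (2)·(26) + (0)·(-11) + (0)·(21) + (-2)·(28) + (0)·(60) + (1)·(11) = 7
  c_2 = (-1)·(26) + (0)·(-11) + (0)·(21) + (1)·(28) + (0)·(60) + (0)·(11) = 2
  c_3 = (2)·(26) + (0)·(-11) + (0)·(21) + (-2)·(28) + (1)·(60) + (-1)·(11) = 45
  c_4 = (4)·(26) + (-2)·(-11) + (0)·(21) + (-5)·(28) + (0)·(60) + (4)·(11) = 30
  c_5 = (1)·(26) + (0)·(-11) + (1)·(21) + (-1)·(28) + (0)·(60) + (0)·(11) = 19
  c_6 = (2)·(26) + (-1)·(-11) + (0)·(21) + (-2)·(28) + (0)·(60) + (2)·(11) = 29
p = 7; digits c_i = Σ_j d_{ij}·7^j, 0 ≤ d_{ij} < 7:
  c_1 = 7 = 0·7^0 + 1·7^1
  c_2 = 2 = 2·7^0
  c_3 = 45 = 3·7^0 + 6·7^1
  c_4 = 30 = 2·7^0 + 4·7^1
  c_5 = 19 = 5·7^0 + 2·7^1
  c_6 = 29 = 1·7^0 + 4·7^1
λ_0 = (0, 2, 3, 2, 5, 1)
λ_1 = (1, 0, 6, 4, 2, 4)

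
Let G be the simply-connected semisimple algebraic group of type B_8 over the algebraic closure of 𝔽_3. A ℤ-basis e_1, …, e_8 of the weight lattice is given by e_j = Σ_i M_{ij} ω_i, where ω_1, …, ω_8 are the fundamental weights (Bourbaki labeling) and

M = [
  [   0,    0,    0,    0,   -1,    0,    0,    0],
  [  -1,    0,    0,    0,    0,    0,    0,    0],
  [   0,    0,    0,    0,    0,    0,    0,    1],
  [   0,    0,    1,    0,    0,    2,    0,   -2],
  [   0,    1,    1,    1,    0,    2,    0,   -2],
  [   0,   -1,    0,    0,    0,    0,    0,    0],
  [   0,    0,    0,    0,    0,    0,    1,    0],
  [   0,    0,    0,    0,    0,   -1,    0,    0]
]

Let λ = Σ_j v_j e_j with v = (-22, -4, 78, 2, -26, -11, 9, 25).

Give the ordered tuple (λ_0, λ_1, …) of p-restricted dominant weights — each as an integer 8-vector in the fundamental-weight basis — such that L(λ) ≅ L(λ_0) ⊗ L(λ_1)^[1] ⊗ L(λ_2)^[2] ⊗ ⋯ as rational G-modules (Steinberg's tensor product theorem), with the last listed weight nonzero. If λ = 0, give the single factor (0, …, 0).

((2, 1, 1, 0, 1, 1, 0, 2), (2, 1, 2, 2, 1, 1, 0, 0), (2, 2, 2, 0, 0, 0, 1, 1))

Change of basis e → ω: c = M·v where v = (-22, -4, 78, 2, -26, -11, 9, 25):
  c_1 = (0)·(-22) + (0)·(-4) + (0)·(78) + (0)·(2) + (-1)·(-26) + (0)·(-11) + (0)·(9) + (0)·(25) = 26
  c_2 = (-1)·(-22) + (0)·(-4) + (0)·(78) + (0)·(2) + (0)·(-26) + (0)·(-11) + (0)·(9) + (0)·(25) = 22
  c_3 = (0)·(-22) + (0)·(-4) + (0)·(78) + (0)·(2) + (0)·(-26) + (0)·(-11) + (0)·(9) + (1)·(25) = 25
  c_4 = (0)·(-22) + (0)·(-4) + (1)·(78) + (0)·(2) + (0)·(-26) + (2)·(-11) + (0)·(9) + (-2)·(25) = 6
  c_5 = (0)·(-22) + (1)·(-4) + (1)·(78) + (1)·(2) + (0)·(-26) + (2)·(-11) + (0)·(9) + (-2)·(25) = 4
  c_6 = (0)·(-22) + (-1)·(-4) + (0)·(78) + (0)·(2) + (0)·(-26) + (0)·(-11) + (0)·(9) + (0)·(25) = 4
  c_7 = (0)·(-22) + (0)·(-4) + (0)·(78) + (0)·(2) + (0)·(-26) + (0)·(-11) + (1)·(9) + (0)·(25) = 9
  c_8 = (0)·(-22) + (0)·(-4) + (0)·(78) + (0)·(2) + (0)·(-26) + (-1)·(-11) + (0)·(9) + (0)·(25) = 11
Base-3 expansion of each c_i:
  c_1 = 26 = 2·3^0 + 2·3^1 + 2·3^2
  c_2 = 22 = 1·3^0 + 1·3^1 + 2·3^2
  c_3 = 25 = 1·3^0 + 2·3^1 + 2·3^2
  c_4 = 6 = 0·3^0 + 2·3^1
  c_5 = 4 = 1·3^0 + 1·3^1
  c_6 = 4 = 1·3^0 + 1·3^1
  c_7 = 9 = 0·3^0 + 0·3^1 + 1·3^2
  c_8 = 11 = 2·3^0 + 0·3^1 + 1·3^2
Factor λ_0 = (2, 1, 1, 0, 1, 1, 0, 2)
Factor λ_1 = (2, 1, 2, 2, 1, 1, 0, 0)
Factor λ_2 = (2, 2, 2, 0, 0, 0, 1, 1)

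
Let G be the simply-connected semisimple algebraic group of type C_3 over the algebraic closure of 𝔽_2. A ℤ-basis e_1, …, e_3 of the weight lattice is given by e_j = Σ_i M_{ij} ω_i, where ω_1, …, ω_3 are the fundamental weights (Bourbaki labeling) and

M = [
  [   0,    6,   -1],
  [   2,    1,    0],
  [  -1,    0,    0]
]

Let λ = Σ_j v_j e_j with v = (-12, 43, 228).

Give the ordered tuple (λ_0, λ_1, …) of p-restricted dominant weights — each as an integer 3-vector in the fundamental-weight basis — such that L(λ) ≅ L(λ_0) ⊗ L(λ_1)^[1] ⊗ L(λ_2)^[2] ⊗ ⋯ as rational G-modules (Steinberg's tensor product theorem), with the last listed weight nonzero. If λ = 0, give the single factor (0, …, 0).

((0, 1, 0), (1, 1, 0), (1, 0, 1), (1, 0, 1), (1, 1, 0))

Compute c_i = Σ_j M_{ij} v_j with v = (-12, 43, 228):
  c_1 = (0)·(-12) + 6·43 + (-1)·(228) = 30
  c_2 = (2)·(-12) + 1·43 + 0·228 = 19
  c_3 = (-1)·(-12) + 0·43 + 0·228 = 12
Expand coordinatewise in base 2:
  c_1 = 30 = 0·2^0 + 1·2^1 + 1·2^2 + 1·2^3 + 1·2^4
  c_2 = 19 = 1·2^0 + 1·2^1 + 0·2^2 + 0·2^3 + 1·2^4
  c_3 = 12 = 0·2^0 + 0·2^1 + 1·2^2 + 1·2^3
p-restricted factor λ_0 = (0, 1, 0)
p-restricted factor λ_1 = (1, 1, 0)
p-restricted factor λ_2 = (1, 0, 1)
p-restricted factor λ_3 = (1, 0, 1)
p-restricted factor λ_4 = (1, 1, 0)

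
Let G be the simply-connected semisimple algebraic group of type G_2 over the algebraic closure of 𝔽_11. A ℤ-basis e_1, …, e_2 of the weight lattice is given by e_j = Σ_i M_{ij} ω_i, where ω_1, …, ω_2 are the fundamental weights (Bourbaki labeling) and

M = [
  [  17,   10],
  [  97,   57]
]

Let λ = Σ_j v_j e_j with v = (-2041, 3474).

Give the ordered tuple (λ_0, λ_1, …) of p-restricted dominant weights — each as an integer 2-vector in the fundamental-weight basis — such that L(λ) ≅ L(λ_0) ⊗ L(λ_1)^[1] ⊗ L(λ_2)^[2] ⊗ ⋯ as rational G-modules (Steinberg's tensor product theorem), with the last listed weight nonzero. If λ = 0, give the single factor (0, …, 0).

((10, 8), (3, 3))

Converting to the ω-basis (c_i = row i of M dotted with v = (-2041, 3474)):
  c_1 = (17)·(-2041) + (10)·(3474) = 43
  c_2 = (97)·(-2041) + (57)·(3474) = 41
p = 11; digits c_i = Σ_j d_{ij}·11^j, 0 ≤ d_{ij} < 11:
  c_1 = 43 = 10·11^0 + 3·11^1
  c_2 = 41 = 8·11^0 + 3·11^1
p-restricted factor λ_0 = (10, 8)
p-restricted factor λ_1 = (3, 3)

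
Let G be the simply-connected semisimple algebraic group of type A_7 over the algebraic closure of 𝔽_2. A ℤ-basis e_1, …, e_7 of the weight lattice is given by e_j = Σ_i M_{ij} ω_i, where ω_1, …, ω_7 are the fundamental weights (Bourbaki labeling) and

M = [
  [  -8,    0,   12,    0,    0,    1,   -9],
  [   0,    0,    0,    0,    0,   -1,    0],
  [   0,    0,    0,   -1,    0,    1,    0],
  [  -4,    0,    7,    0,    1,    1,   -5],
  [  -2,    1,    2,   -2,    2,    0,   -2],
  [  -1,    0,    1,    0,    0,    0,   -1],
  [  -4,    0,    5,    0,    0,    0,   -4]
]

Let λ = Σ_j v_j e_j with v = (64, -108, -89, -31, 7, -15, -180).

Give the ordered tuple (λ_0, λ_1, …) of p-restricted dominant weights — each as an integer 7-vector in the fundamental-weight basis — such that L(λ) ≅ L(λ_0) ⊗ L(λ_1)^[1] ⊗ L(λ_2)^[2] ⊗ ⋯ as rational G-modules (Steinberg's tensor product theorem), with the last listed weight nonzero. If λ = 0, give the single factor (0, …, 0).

Change of basis e → ω: c = M·v where v = (64, -108, -89, -31, 7, -15, -180):
  c_1 = (-8)·(64) + (0)·(-108) + (12)·(-89) + (0)·(-31) + (0)·(7) + (1)·(-15) + (-9)·(-180) = 25
  c_2 = (0)·(64) + (0)·(-108) + (0)·(-89) + (0)·(-31) + (0)·(7) + (-1)·(-15) + (0)·(-180) = 15
  c_3 = (0)·(64) + (0)·(-108) + (0)·(-89) + (-1)·(-31) + (0)·(7) + (1)·(-15) + (0)·(-180) = 16
  c_4 = (-4)·(64) + (0)·(-108) + (7)·(-89) + (0)·(-31) + (1)·(7) + (1)·(-15) + (-5)·(-180) = 13
  c_5 = (-2)·(64) + (1)·(-108) + (2)·(-89) + (-2)·(-31) + (2)·(7) + (0)·(-15) + (-2)·(-180) = 22
  c_6 = (-1)·(64) + (0)·(-108) + (1)·(-89) + (0)·(-31) + (0)·(7) + (0)·(-15) + (-1)·(-180) = 27
  c_7 = (-4)·(64) + (0)·(-108) + (5)·(-89) + (0)·(-31) + (0)·(7) + (0)·(-15) + (-4)·(-180) = 19
Expand coordinatewise in base 2:
  c_1 = 25 = 1·2^0 + 0·2^1 + 0·2^2 + 1·2^3 + 1·2^4
  c_2 = 15 = 1·2^0 + 1·2^1 + 1·2^2 + 1·2^3
  c_3 = 16 = 0·2^0 + 0·2^1 + 0·2^2 + 0·2^3 + 1·2^4
  c_4 = 13 = 1·2^0 + 0·2^1 + 1·2^2 + 1·2^3
  c_5 = 22 = 0·2^0 + 1·2^1 + 1·2^2 + 0·2^3 + 1·2^4
  c_6 = 27 = 1·2^0 + 1·2^1 + 0·2^2 + 1·2^3 + 1·2^4
  c_7 = 19 = 1·2^0 + 1·2^1 + 0·2^2 + 0·2^3 + 1·2^4
λ_0 = (1, 1, 0, 1, 0, 1, 1)
λ_1 = (0, 1, 0, 0, 1, 1, 1)
λ_2 = (0, 1, 0, 1, 1, 0, 0)
λ_3 = (1, 1, 0, 1, 0, 1, 0)
λ_4 = (1, 0, 1, 0, 1, 1, 1)

((1, 1, 0, 1, 0, 1, 1), (0, 1, 0, 0, 1, 1, 1), (0, 1, 0, 1, 1, 0, 0), (1, 1, 0, 1, 0, 1, 0), (1, 0, 1, 0, 1, 1, 1))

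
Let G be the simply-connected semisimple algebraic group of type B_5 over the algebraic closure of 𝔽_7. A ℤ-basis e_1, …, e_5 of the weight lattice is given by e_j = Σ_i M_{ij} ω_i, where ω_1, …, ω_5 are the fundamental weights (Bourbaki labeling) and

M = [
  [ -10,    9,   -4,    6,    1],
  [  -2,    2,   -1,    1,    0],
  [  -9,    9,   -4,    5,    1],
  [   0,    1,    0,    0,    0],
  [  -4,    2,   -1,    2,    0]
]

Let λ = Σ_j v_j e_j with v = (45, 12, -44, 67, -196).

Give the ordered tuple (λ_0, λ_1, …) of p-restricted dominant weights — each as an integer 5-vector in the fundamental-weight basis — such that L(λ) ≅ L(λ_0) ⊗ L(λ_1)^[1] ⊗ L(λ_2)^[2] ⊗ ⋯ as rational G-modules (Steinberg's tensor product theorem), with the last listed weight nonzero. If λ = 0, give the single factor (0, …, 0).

Compute c_i = Σ_j M_{ij} v_j with v = (45, 12, -44, 67, -196):
  c_1 = -10*45 + 9*12 + -4*-44 + 6*67 + 1*-196 = 40
  c_2 = -2*45 + 2*12 + -1*-44 + 1*67 + 0*-196 = 45
  c_3 = -9*45 + 9*12 + -4*-44 + 5*67 + 1*-196 = 18
  c_4 = 0*45 + 1*12 + 0*-44 + 0*67 + 0*-196 = 12
  c_5 = -4*45 + 2*12 + -1*-44 + 2*67 + 0*-196 = 22
Expand coordinatewise in base 7:
  c_1 = 40 = 5·7^0 + 5·7^1
  c_2 = 45 = 3·7^0 + 6·7^1
  c_3 = 18 = 4·7^0 + 2·7^1
  c_4 = 12 = 5·7^0 + 1·7^1
  c_5 = 22 = 1·7^0 + 3·7^1
Factor λ_0 = (5, 3, 4, 5, 1)
Factor λ_1 = (5, 6, 2, 1, 3)

((5, 3, 4, 5, 1), (5, 6, 2, 1, 3))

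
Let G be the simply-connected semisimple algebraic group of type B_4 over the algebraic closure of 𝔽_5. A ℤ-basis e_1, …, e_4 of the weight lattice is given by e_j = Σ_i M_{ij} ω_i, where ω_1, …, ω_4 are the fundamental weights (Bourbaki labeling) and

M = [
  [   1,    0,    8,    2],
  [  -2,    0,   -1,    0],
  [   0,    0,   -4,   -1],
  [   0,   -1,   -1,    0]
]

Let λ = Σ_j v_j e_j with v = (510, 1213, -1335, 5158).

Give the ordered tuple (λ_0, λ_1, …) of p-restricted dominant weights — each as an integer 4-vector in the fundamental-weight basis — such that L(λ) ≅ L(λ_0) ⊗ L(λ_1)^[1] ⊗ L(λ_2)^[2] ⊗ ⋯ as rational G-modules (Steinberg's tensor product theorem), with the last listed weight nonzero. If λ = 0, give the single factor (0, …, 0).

((1, 0, 2, 2), (4, 3, 1, 4), (0, 2, 2, 4), (1, 2, 1, 0))

Converting to the ω-basis (c_i = row i of M dotted with v = (510, 1213, -1335, 5158)):
  c_1 = (1)·(510) + (0)·(1213) + (8)·(-1335) + (2)·(5158) = 146
  c_2 = (-2)·(510) + (0)·(1213) + (-1)·(-1335) + (0)·(5158) = 315
  c_3 = (0)·(510) + (0)·(1213) + (-4)·(-1335) + (-1)·(5158) = 182
  c_4 = (0)·(510) + (-1)·(1213) + (-1)·(-1335) + (0)·(5158) = 122
p = 5; digits c_i = Σ_j d_{ij}·5^j, 0 ≤ d_{ij} < 5:
  c_1 = 146 = 1·5^0 + 4·5^1 + 0·5^2 + 1·5^3
  c_2 = 315 = 0·5^0 + 3·5^1 + 2·5^2 + 2·5^3
  c_3 = 182 = 2·5^0 + 1·5^1 + 2·5^2 + 1·5^3
  c_4 = 122 = 2·5^0 + 4·5^1 + 4·5^2
λ_0 = (1, 0, 2, 2)
λ_1 = (4, 3, 1, 4)
λ_2 = (0, 2, 2, 4)
λ_3 = (1, 2, 1, 0)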